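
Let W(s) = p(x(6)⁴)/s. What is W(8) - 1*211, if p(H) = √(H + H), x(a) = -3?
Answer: -211 + 9*√2/8 ≈ -209.41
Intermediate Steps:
p(H) = √2*√H (p(H) = √(2*H) = √2*√H)
W(s) = 9*√2/s (W(s) = (√2*√((-3)⁴))/s = (√2*√81)/s = (√2*9)/s = (9*√2)/s = 9*√2/s)
W(8) - 1*211 = 9*√2/8 - 1*211 = 9*√2*(⅛) - 211 = 9*√2/8 - 211 = -211 + 9*√2/8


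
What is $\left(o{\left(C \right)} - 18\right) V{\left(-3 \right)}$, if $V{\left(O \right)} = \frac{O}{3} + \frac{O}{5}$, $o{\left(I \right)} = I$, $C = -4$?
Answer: $\frac{176}{5} \approx 35.2$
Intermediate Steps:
$V{\left(O \right)} = \frac{8 O}{15}$ ($V{\left(O \right)} = O \frac{1}{3} + O \frac{1}{5} = \frac{O}{3} + \frac{O}{5} = \frac{8 O}{15}$)
$\left(o{\left(C \right)} - 18\right) V{\left(-3 \right)} = \left(-4 - 18\right) \frac{8}{15} \left(-3\right) = \left(-22\right) \left(- \frac{8}{5}\right) = \frac{176}{5}$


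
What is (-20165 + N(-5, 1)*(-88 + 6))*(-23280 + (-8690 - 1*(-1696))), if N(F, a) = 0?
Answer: 610475210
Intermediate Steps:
(-20165 + N(-5, 1)*(-88 + 6))*(-23280 + (-8690 - 1*(-1696))) = (-20165 + 0*(-88 + 6))*(-23280 + (-8690 - 1*(-1696))) = (-20165 + 0*(-82))*(-23280 + (-8690 + 1696)) = (-20165 + 0)*(-23280 - 6994) = -20165*(-30274) = 610475210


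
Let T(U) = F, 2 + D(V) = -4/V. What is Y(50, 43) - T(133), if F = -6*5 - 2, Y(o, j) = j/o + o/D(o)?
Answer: 2867/325 ≈ 8.8215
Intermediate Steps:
D(V) = -2 - 4/V
Y(o, j) = j/o + o/(-2 - 4/o)
F = -32 (F = -30 - 2 = -32)
T(U) = -32
Y(50, 43) - T(133) = (-½*50³ + 43*(2 + 50))/(50*(2 + 50)) - 1*(-32) = (1/50)*(-½*125000 + 43*52)/52 + 32 = (1/50)*(1/52)*(-62500 + 2236) + 32 = (1/50)*(1/52)*(-60264) + 32 = -7533/325 + 32 = 2867/325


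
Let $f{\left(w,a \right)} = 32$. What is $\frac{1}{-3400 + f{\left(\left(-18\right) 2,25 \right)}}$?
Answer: $- \frac{1}{3368} \approx -0.00029691$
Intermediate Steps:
$\frac{1}{-3400 + f{\left(\left(-18\right) 2,25 \right)}} = \frac{1}{-3400 + 32} = \frac{1}{-3368} = - \frac{1}{3368}$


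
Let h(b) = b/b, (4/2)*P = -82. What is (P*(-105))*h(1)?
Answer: 4305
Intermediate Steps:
P = -41 (P = (1/2)*(-82) = -41)
h(b) = 1
(P*(-105))*h(1) = -41*(-105)*1 = 4305*1 = 4305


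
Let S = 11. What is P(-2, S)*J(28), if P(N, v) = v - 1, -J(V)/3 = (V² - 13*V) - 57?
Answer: -10890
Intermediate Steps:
J(V) = 171 - 3*V² + 39*V (J(V) = -3*((V² - 13*V) - 57) = -3*(-57 + V² - 13*V) = 171 - 3*V² + 39*V)
P(N, v) = -1 + v
P(-2, S)*J(28) = (-1 + 11)*(171 - 3*28² + 39*28) = 10*(171 - 3*784 + 1092) = 10*(171 - 2352 + 1092) = 10*(-1089) = -10890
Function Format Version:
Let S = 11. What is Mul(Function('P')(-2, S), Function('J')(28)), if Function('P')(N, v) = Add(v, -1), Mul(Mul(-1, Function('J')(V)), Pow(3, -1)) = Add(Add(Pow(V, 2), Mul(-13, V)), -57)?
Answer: -10890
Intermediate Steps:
Function('J')(V) = Add(171, Mul(-3, Pow(V, 2)), Mul(39, V)) (Function('J')(V) = Mul(-3, Add(Add(Pow(V, 2), Mul(-13, V)), -57)) = Mul(-3, Add(-57, Pow(V, 2), Mul(-13, V))) = Add(171, Mul(-3, Pow(V, 2)), Mul(39, V)))
Function('P')(N, v) = Add(-1, v)
Mul(Function('P')(-2, S), Function('J')(28)) = Mul(Add(-1, 11), Add(171, Mul(-3, Pow(28, 2)), Mul(39, 28))) = Mul(10, Add(171, Mul(-3, 784), 1092)) = Mul(10, Add(171, -2352, 1092)) = Mul(10, -1089) = -10890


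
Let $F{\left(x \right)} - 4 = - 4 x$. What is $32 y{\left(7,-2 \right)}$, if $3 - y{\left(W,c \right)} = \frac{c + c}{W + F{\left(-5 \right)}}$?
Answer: $\frac{3104}{31} \approx 100.13$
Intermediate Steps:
$F{\left(x \right)} = 4 - 4 x$
$y{\left(W,c \right)} = 3 - \frac{2 c}{24 + W}$ ($y{\left(W,c \right)} = 3 - \frac{c + c}{W + \left(4 - -20\right)} = 3 - \frac{2 c}{W + \left(4 + 20\right)} = 3 - \frac{2 c}{W + 24} = 3 - \frac{2 c}{24 + W}$)
$32 y{\left(7,-2 \right)} = 32 \frac{72 - -4 + 3 \cdot 7}{24 + 7} = 32 \frac{72 + 4 + 21}{31} = 32 \cdot \frac{1}{31} \cdot 97 = 32 \cdot \frac{97}{31} = \frac{3104}{31}$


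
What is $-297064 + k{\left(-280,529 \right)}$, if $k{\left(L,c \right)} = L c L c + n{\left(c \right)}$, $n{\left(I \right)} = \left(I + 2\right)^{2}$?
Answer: $21939519297$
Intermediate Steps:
$n{\left(I \right)} = \left(2 + I\right)^{2}$
$k{\left(L,c \right)} = \left(2 + c\right)^{2} + L^{2} c^{2}$ ($k{\left(L,c \right)} = L c L c + \left(2 + c\right)^{2} = c L^{2} c + \left(2 + c\right)^{2} = L^{2} c^{2} + \left(2 + c\right)^{2} = \left(2 + c\right)^{2} + L^{2} c^{2}$)
$-297064 + k{\left(-280,529 \right)} = -297064 + \left(\left(2 + 529\right)^{2} + \left(-280\right)^{2} \cdot 529^{2}\right) = -297064 + \left(531^{2} + 78400 \cdot 279841\right) = -297064 + \left(281961 + 21939534400\right) = -297064 + 21939816361 = 21939519297$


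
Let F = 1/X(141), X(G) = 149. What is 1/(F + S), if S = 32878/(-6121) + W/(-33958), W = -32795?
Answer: -30970680782/136236349503 ≈ -0.22733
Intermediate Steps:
F = 1/149 ≈ 0.0067114
S = -915732929/207856918 (S = 32878/(-6121) - 32795/(-33958) = 32878*(-1/6121) - 32795*(-1/33958) = -32878/6121 + 32795/33958 = -915732929/207856918 ≈ -4.4056)
1/(F + S) = 1/(1/149 - 915732929/207856918) = 1/(-136236349503/30970680782) = -30970680782/136236349503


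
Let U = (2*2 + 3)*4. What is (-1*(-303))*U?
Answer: 8484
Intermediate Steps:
U = 28 (U = (4 + 3)*4 = 7*4 = 28)
(-1*(-303))*U = -1*(-303)*28 = 303*28 = 8484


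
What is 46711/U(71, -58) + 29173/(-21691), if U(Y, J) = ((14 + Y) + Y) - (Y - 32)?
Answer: 1009795060/2537847 ≈ 397.89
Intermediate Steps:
U(Y, J) = 46 + Y (U(Y, J) = (14 + 2*Y) - (-32 + Y) = (14 + 2*Y) + (32 - Y) = 46 + Y)
46711/U(71, -58) + 29173/(-21691) = 46711/(46 + 71) + 29173/(-21691) = 46711/117 + 29173*(-1/21691) = 46711*(1/117) - 29173/21691 = 46711/117 - 29173/21691 = 1009795060/2537847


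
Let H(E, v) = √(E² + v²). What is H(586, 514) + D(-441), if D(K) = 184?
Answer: 184 + 2*√151898 ≈ 963.48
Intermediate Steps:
H(586, 514) + D(-441) = √(586² + 514²) + 184 = √(343396 + 264196) + 184 = √607592 + 184 = 2*√151898 + 184 = 184 + 2*√151898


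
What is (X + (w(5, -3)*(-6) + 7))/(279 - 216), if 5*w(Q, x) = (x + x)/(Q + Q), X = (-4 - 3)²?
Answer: 1418/1575 ≈ 0.90032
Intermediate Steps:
X = 49 (X = (-7)² = 49)
w(Q, x) = x/(5*Q) (w(Q, x) = ((x + x)/(Q + Q))/5 = ((2*x)/((2*Q)))/5 = ((2*x)*(1/(2*Q)))/5 = (x/Q)/5 = x/(5*Q))
(X + (w(5, -3)*(-6) + 7))/(279 - 216) = (49 + (((⅕)*(-3)/5)*(-6) + 7))/(279 - 216) = (49 + (((⅕)*(-3)*(⅕))*(-6) + 7))/63 = (49 + (-3/25*(-6) + 7))*(1/63) = (49 + (18/25 + 7))*(1/63) = (49 + 193/25)*(1/63) = (1418/25)*(1/63) = 1418/1575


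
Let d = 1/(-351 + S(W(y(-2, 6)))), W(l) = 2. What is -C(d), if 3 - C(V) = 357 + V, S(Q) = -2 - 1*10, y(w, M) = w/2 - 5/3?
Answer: 128501/363 ≈ 354.00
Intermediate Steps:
y(w, M) = -5/3 + w/2 (y(w, M) = w*(½) - 5*⅓ = w/2 - 5/3 = -5/3 + w/2)
S(Q) = -12 (S(Q) = -2 - 10 = -12)
d = -1/363 (d = 1/(-351 - 12) = 1/(-363) = -1/363 ≈ -0.0027548)
C(V) = -354 - V (C(V) = 3 - (357 + V) = 3 + (-357 - V) = -354 - V)
-C(d) = -(-354 - 1*(-1/363)) = -(-354 + 1/363) = -1*(-128501/363) = 128501/363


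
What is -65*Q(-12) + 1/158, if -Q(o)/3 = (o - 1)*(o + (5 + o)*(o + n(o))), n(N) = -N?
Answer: 4806361/158 ≈ 30420.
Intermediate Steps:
Q(o) = -3*o*(-1 + o) (Q(o) = -3*(o - 1)*(o + (5 + o)*(o - o)) = -3*(-1 + o)*(o + (5 + o)*0) = -3*(-1 + o)*(o + 0) = -3*(-1 + o)*o = -3*o*(-1 + o))
-65*Q(-12) + 1/158 = -195*(-12)*(1 - 1*(-12)) + 1/158 = -195*(-12)*(1 + 12) + 1/158 = -195*(-12)*13 + 1/158 = -65*(-468) + 1/158 = 30420 + 1/158 = 4806361/158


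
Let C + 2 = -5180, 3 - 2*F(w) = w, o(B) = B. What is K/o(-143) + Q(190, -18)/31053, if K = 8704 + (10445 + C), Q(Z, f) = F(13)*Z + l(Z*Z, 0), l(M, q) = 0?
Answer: -39441191/403689 ≈ -97.702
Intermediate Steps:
F(w) = 3/2 - w/2
Q(Z, f) = -5*Z (Q(Z, f) = (3/2 - ½*13)*Z + 0 = (3/2 - 13/2)*Z + 0 = -5*Z + 0 = -5*Z)
C = -5182 (C = -2 - 5180 = -5182)
K = 13967 (K = 8704 + (10445 - 5182) = 8704 + 5263 = 13967)
K/o(-143) + Q(190, -18)/31053 = 13967/(-143) - 5*190/31053 = 13967*(-1/143) - 950*1/31053 = -13967/143 - 950/31053 = -39441191/403689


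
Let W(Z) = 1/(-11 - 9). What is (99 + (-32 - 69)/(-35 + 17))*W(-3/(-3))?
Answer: -1883/360 ≈ -5.2306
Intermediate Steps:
W(Z) = -1/20 (W(Z) = 1/(-20) = -1/20)
(99 + (-32 - 69)/(-35 + 17))*W(-3/(-3)) = (99 + (-32 - 69)/(-35 + 17))*(-1/20) = (99 - 101/(-18))*(-1/20) = (99 - 101*(-1/18))*(-1/20) = (99 + 101/18)*(-1/20) = (1883/18)*(-1/20) = -1883/360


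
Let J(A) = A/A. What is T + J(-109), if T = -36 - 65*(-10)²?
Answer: -6535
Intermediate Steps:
J(A) = 1
T = -6536 (T = -36 - 65*100 = -36 - 6500 = -6536)
T + J(-109) = -6536 + 1 = -6535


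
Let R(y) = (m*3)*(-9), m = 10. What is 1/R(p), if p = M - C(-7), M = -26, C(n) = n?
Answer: -1/270 ≈ -0.0037037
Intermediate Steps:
p = -19 (p = -26 - 1*(-7) = -26 + 7 = -19)
R(y) = -270 (R(y) = (10*3)*(-9) = 30*(-9) = -270)
1/R(p) = 1/(-270) = -1/270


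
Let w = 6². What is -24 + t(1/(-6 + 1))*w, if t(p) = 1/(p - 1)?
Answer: -54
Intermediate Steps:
t(p) = 1/(-1 + p)
w = 36
-24 + t(1/(-6 + 1))*w = -24 + 36/(-1 + 1/(-6 + 1)) = -24 + 36/(-1 + 1/(-5)) = -24 + 36/(-1 - ⅕) = -24 + 36/(-6/5) = -24 - ⅚*36 = -24 - 30 = -54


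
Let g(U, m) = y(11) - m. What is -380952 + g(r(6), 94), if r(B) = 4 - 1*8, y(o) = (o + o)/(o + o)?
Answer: -381045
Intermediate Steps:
y(o) = 1 (y(o) = (2*o)/((2*o)) = (2*o)*(1/(2*o)) = 1)
r(B) = -4 (r(B) = 4 - 8 = -4)
g(U, m) = 1 - m
-380952 + g(r(6), 94) = -380952 + (1 - 1*94) = -380952 + (1 - 94) = -380952 - 93 = -381045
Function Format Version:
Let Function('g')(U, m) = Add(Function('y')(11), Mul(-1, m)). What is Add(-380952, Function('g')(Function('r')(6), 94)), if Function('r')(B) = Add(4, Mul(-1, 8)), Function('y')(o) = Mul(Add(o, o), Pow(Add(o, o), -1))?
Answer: -381045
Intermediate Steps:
Function('y')(o) = 1 (Function('y')(o) = Mul(Mul(2, o), Pow(Mul(2, o), -1)) = Mul(Mul(2, o), Mul(Rational(1, 2), Pow(o, -1))) = 1)
Function('r')(B) = -4 (Function('r')(B) = Add(4, -8) = -4)
Function('g')(U, m) = Add(1, Mul(-1, m))
Add(-380952, Function('g')(Function('r')(6), 94)) = Add(-380952, Add(1, Mul(-1, 94))) = Add(-380952, Add(1, -94)) = Add(-380952, -93) = -381045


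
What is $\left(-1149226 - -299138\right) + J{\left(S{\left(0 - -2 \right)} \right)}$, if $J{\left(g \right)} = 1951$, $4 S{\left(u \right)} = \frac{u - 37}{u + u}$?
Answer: $-848137$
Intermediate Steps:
$S{\left(u \right)} = \frac{-37 + u}{8 u}$ ($S{\left(u \right)} = \frac{\left(u - 37\right) \frac{1}{u + u}}{4} = \frac{\left(-37 + u\right) \frac{1}{2 u}}{4} = \frac{\frac{1}{2} \frac{1}{u} \left(-37 + u\right)}{4} = \frac{-37 + u}{8 u}$)
$\left(-1149226 - -299138\right) + J{\left(S{\left(0 - -2 \right)} \right)} = \left(-1149226 - -299138\right) + 1951 = \left(-1149226 + 299138\right) + 1951 = -850088 + 1951 = -848137$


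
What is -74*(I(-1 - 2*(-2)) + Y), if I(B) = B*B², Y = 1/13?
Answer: -26048/13 ≈ -2003.7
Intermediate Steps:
Y = 1/13 ≈ 0.076923
I(B) = B³
-74*(I(-1 - 2*(-2)) + Y) = -74*((-1 - 2*(-2))³ + 1/13) = -74*((-1 + 4)³ + 1/13) = -74*(3³ + 1/13) = -74*(27 + 1/13) = -74*352/13 = -26048/13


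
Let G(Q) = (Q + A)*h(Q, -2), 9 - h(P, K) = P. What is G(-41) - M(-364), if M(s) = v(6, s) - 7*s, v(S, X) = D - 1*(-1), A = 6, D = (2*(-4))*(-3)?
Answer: -4323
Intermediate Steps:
h(P, K) = 9 - P
D = 24 (D = -8*(-3) = 24)
G(Q) = (6 + Q)*(9 - Q) (G(Q) = (Q + 6)*(9 - Q) = (6 + Q)*(9 - Q))
v(S, X) = 25 (v(S, X) = 24 - 1*(-1) = 24 + 1 = 25)
M(s) = 25 - 7*s
G(-41) - M(-364) = -(-9 - 41)*(6 - 41) - (25 - 7*(-364)) = -1*(-50)*(-35) - (25 + 2548) = -1750 - 1*2573 = -1750 - 2573 = -4323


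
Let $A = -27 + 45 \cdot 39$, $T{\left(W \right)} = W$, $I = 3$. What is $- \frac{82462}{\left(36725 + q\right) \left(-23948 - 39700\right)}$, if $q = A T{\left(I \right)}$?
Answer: $\frac{41231}{1333712016} \approx 3.0914 \cdot 10^{-5}$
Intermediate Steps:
$A = 1728$ ($A = -27 + 1755 = 1728$)
$q = 5184$ ($q = 1728 \cdot 3 = 5184$)
$- \frac{82462}{\left(36725 + q\right) \left(-23948 - 39700\right)} = - \frac{82462}{\left(36725 + 5184\right) \left(-23948 - 39700\right)} = - \frac{82462}{41909 \left(-63648\right)} = - \frac{82462}{-2667424032} = \left(-82462\right) \left(- \frac{1}{2667424032}\right) = \frac{41231}{1333712016}$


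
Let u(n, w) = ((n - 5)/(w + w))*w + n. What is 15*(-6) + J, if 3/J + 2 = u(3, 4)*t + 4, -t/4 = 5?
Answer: -3423/38 ≈ -90.079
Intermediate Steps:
u(n, w) = -5/2 + 3*n/2 (u(n, w) = ((-5 + n)/((2*w)))*w + n = ((-5 + n)*(1/(2*w)))*w + n = ((-5 + n)/(2*w))*w + n = (-5/2 + n/2) + n = -5/2 + 3*n/2)
t = -20 (t = -4*5 = -20)
J = -3/38 (J = 3/(-2 + ((-5/2 + (3/2)*3)*(-20) + 4)) = 3/(-2 + ((-5/2 + 9/2)*(-20) + 4)) = 3/(-2 + (2*(-20) + 4)) = 3/(-2 + (-40 + 4)) = 3/(-2 - 36) = 3/(-38) = 3*(-1/38) = -3/38 ≈ -0.078947)
15*(-6) + J = 15*(-6) - 3/38 = -90 - 3/38 = -3423/38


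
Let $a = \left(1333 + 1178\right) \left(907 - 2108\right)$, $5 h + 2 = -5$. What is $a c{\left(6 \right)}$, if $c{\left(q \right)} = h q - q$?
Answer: $\frac{217131192}{5} \approx 4.3426 \cdot 10^{7}$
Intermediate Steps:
$h = - \frac{7}{5}$ ($h = - \frac{2}{5} + \frac{1}{5} \left(-5\right) = - \frac{2}{5} - 1 = - \frac{7}{5} \approx -1.4$)
$c{\left(q \right)} = - \frac{12 q}{5}$ ($c{\left(q \right)} = - \frac{7 q}{5} - q = - \frac{12 q}{5}$)
$a = -3015711$ ($a = 2511 \left(-1201\right) = -3015711$)
$a c{\left(6 \right)} = - 3015711 \left(\left(- \frac{12}{5}\right) 6\right) = \left(-3015711\right) \left(- \frac{72}{5}\right) = \frac{217131192}{5}$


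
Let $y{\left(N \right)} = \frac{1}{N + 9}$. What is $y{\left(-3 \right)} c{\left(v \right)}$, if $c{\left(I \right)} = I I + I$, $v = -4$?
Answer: $2$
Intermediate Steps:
$y{\left(N \right)} = \frac{1}{9 + N}$
$c{\left(I \right)} = I + I^{2}$ ($c{\left(I \right)} = I^{2} + I = I + I^{2}$)
$y{\left(-3 \right)} c{\left(v \right)} = \frac{\left(-4\right) \left(1 - 4\right)}{9 - 3} = \frac{\left(-4\right) \left(-3\right)}{6} = \frac{1}{6} \cdot 12 = 2$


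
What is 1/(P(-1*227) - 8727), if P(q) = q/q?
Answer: -1/8726 ≈ -0.00011460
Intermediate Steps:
P(q) = 1
1/(P(-1*227) - 8727) = 1/(1 - 8727) = 1/(-8726) = -1/8726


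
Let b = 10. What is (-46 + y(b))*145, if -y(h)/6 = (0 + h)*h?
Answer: -93670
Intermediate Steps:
y(h) = -6*h² (y(h) = -6*(0 + h)*h = -6*h*h = -6*h²)
(-46 + y(b))*145 = (-46 - 6*10²)*145 = (-46 - 6*100)*145 = (-46 - 600)*145 = -646*145 = -93670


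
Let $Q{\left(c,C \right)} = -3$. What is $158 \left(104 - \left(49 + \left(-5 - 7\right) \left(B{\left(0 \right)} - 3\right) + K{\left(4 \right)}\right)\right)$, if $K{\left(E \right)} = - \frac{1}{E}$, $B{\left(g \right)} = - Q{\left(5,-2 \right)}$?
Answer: $\frac{17459}{2} \approx 8729.5$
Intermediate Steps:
$B{\left(g \right)} = 3$ ($B{\left(g \right)} = \left(-1\right) \left(-3\right) = 3$)
$158 \left(104 - \left(49 + \left(-5 - 7\right) \left(B{\left(0 \right)} - 3\right) + K{\left(4 \right)}\right)\right) = 158 \left(104 - \left(49 - \frac{1}{4} + \left(-5 - 7\right) \left(3 - 3\right)\right)\right) = 158 \left(104 - \left(49 + 0 - \frac{1}{4}\right)\right) = 158 \left(104 - \frac{195}{4}\right) = 158 \cdot \frac{221}{4} = \frac{17459}{2}$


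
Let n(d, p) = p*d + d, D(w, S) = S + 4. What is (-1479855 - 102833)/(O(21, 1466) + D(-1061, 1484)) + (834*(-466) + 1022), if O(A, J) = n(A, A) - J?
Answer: -47297934/121 ≈ -3.9089e+5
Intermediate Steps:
D(w, S) = 4 + S
n(d, p) = d + d*p (n(d, p) = d*p + d = d + d*p)
O(A, J) = -J + A*(1 + A) (O(A, J) = A*(1 + A) - J = -J + A*(1 + A))
(-1479855 - 102833)/(O(21, 1466) + D(-1061, 1484)) + (834*(-466) + 1022) = (-1479855 - 102833)/((-1*1466 + 21*(1 + 21)) + (4 + 1484)) + (834*(-466) + 1022) = -1582688/((-1466 + 21*22) + 1488) + (-388644 + 1022) = -1582688/((-1466 + 462) + 1488) - 387622 = -1582688/(-1004 + 1488) - 387622 = -1582688/484 - 387622 = -1582688*1/484 - 387622 = -395672/121 - 387622 = -47297934/121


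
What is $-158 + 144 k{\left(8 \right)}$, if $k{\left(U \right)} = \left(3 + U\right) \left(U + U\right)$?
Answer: $25186$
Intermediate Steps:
$k{\left(U \right)} = 2 U \left(3 + U\right)$ ($k{\left(U \right)} = \left(3 + U\right) 2 U = 2 U \left(3 + U\right)$)
$-158 + 144 k{\left(8 \right)} = -158 + 144 \cdot 2 \cdot 8 \left(3 + 8\right) = -158 + 144 \cdot 2 \cdot 8 \cdot 11 = -158 + 144 \cdot 176 = -158 + 25344 = 25186$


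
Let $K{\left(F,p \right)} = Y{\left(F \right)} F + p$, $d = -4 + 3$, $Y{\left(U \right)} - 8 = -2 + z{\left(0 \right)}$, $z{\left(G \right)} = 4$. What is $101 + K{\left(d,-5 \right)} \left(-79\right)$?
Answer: $1286$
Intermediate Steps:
$Y{\left(U \right)} = 10$ ($Y{\left(U \right)} = 8 + \left(-2 + 4\right) = 8 + 2 = 10$)
$d = -1$
$K{\left(F,p \right)} = p + 10 F$ ($K{\left(F,p \right)} = 10 F + p = p + 10 F$)
$101 + K{\left(d,-5 \right)} \left(-79\right) = 101 + \left(-5 + 10 \left(-1\right)\right) \left(-79\right) = 101 + \left(-5 - 10\right) \left(-79\right) = 101 - -1185 = 101 + 1185 = 1286$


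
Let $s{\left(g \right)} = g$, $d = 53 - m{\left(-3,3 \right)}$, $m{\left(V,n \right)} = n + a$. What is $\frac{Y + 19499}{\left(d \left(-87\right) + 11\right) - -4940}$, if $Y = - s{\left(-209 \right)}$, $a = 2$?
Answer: $\frac{19708}{775} \approx 25.43$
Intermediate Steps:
$m{\left(V,n \right)} = 2 + n$ ($m{\left(V,n \right)} = n + 2 = 2 + n$)
$d = 48$ ($d = 53 - \left(2 + 3\right) = 53 - 5 = 48$)
$Y = 209$ ($Y = \left(-1\right) \left(-209\right) = 209$)
$\frac{Y + 19499}{\left(d \left(-87\right) + 11\right) - -4940} = \frac{209 + 19499}{\left(48 \left(-87\right) + 11\right) - -4940} = \frac{19708}{\left(-4176 + 11\right) + \left(-11060 + 16000\right)} = \frac{19708}{-4165 + 4940} = \frac{19708}{775}$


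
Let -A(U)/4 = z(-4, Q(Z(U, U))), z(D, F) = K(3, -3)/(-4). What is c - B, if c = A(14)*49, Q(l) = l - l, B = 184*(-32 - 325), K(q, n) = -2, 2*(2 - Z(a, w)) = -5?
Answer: 65590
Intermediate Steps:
Z(a, w) = 9/2 (Z(a, w) = 2 - ½*(-5) = 2 + 5/2 = 9/2)
B = -65688 (B = 184*(-357) = -65688)
Q(l) = 0
z(D, F) = ½ (z(D, F) = -2/(-4) = -2*(-¼) = ½)
A(U) = -2 (A(U) = -4*½ = -2)
c = -98 (c = -2*49 = -98)
c - B = -98 - 1*(-65688) = -98 + 65688 = 65590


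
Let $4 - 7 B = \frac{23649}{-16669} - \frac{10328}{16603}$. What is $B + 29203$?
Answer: $\frac{56576288877754}{1937287849} \approx 29204.0$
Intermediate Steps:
$B = \frac{1671823407}{1937287849}$ ($B = \frac{4}{7} - \frac{\frac{23649}{-16669} - \frac{10328}{16603}}{7} = \frac{4}{7} - \frac{23649 \left(- \frac{1}{16669}\right) - \frac{10328}{16603}}{7} = \frac{4}{7} - \frac{- \frac{23649}{16669} - \frac{10328}{16603}}{7} = \frac{4}{7} - - \frac{564801779}{1937287849} = \frac{4}{7} + \frac{564801779}{1937287849} = \frac{1671823407}{1937287849} \approx 0.86297$)
$B + 29203 = \frac{1671823407}{1937287849} + 29203 = \frac{56576288877754}{1937287849}$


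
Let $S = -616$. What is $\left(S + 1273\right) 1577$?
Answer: $1036089$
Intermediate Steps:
$\left(S + 1273\right) 1577 = \left(-616 + 1273\right) 1577 = 657 \cdot 1577 = 1036089$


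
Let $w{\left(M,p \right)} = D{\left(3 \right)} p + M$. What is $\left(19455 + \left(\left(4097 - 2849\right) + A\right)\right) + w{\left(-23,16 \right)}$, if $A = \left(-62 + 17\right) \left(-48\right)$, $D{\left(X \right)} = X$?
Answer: $22888$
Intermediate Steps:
$A = 2160$ ($A = \left(-45\right) \left(-48\right) = 2160$)
$w{\left(M,p \right)} = M + 3 p$ ($w{\left(M,p \right)} = 3 p + M = M + 3 p$)
$\left(19455 + \left(\left(4097 - 2849\right) + A\right)\right) + w{\left(-23,16 \right)} = \left(19455 + \left(\left(4097 - 2849\right) + 2160\right)\right) + \left(-23 + 3 \cdot 16\right) = \left(19455 + \left(\left(4097 - 2849\right) + 2160\right)\right) + \left(-23 + 48\right) = \left(19455 + \left(1248 + 2160\right)\right) + 25 = \left(19455 + 3408\right) + 25 = 22863 + 25 = 22888$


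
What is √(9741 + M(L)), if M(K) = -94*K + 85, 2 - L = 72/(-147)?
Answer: √470006/7 ≈ 97.939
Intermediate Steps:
L = 122/49 (L = 2 - 72/(-147) = 2 - 72*(-1)/147 = 2 - 1*(-24/49) = 2 + 24/49 = 122/49 ≈ 2.4898)
M(K) = 85 - 94*K
√(9741 + M(L)) = √(9741 + (85 - 94*122/49)) = √(9741 + (85 - 11468/49)) = √(9741 - 7303/49) = √(470006/49) = √470006/7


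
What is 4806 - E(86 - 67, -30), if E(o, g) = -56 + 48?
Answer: 4814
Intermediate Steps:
E(o, g) = -8
4806 - E(86 - 67, -30) = 4806 - 1*(-8) = 4806 + 8 = 4814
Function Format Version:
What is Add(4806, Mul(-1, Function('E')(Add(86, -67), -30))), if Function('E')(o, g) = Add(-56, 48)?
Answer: 4814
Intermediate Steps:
Function('E')(o, g) = -8
Add(4806, Mul(-1, Function('E')(Add(86, -67), -30))) = Add(4806, Mul(-1, -8)) = Add(4806, 8) = 4814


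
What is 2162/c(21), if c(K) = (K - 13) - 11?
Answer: -2162/3 ≈ -720.67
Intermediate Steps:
c(K) = -24 + K (c(K) = (-13 + K) - 11 = -24 + K)
2162/c(21) = 2162/(-24 + 21) = 2162/(-3) = 2162*(-⅓) = -2162/3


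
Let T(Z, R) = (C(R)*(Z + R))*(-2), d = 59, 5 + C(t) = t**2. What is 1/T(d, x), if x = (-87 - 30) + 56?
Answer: 1/14864 ≈ 6.7277e-5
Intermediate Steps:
x = -61 (x = -117 + 56 = -61)
C(t) = -5 + t**2
T(Z, R) = -2*(-5 + R**2)*(R + Z) (T(Z, R) = ((-5 + R**2)*(Z + R))*(-2) = ((-5 + R**2)*(R + Z))*(-2) = -2*(-5 + R**2)*(R + Z))
1/T(d, x) = 1/(-2*(-5 + (-61)**2)*(-61 + 59)) = 1/(-2*(-5 + 3721)*(-2)) = 1/(-2*3716*(-2)) = 1/14864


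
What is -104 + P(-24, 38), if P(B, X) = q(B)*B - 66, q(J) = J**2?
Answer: -13994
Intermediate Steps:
P(B, X) = -66 + B**3 (P(B, X) = B**2*B - 66 = B**3 - 66 = -66 + B**3)
-104 + P(-24, 38) = -104 + (-66 + (-24)**3) = -104 + (-66 - 13824) = -104 - 13890 = -13994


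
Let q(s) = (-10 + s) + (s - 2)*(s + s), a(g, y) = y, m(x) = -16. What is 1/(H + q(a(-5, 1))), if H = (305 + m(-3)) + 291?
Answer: 1/569 ≈ 0.0017575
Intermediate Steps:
H = 580 (H = (305 - 16) + 291 = 289 + 291 = 580)
q(s) = -10 + s + 2*s*(-2 + s) (q(s) = (-10 + s) + (-2 + s)*(2*s) = (-10 + s) + 2*s*(-2 + s) = -10 + s + 2*s*(-2 + s))
1/(H + q(a(-5, 1))) = 1/(580 + (-10 - 3*1 + 2*1²)) = 1/(580 + (-10 - 3 + 2*1)) = 1/(580 + (-10 - 3 + 2)) = 1/(580 - 11) = 1/569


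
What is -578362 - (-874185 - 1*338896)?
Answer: 634719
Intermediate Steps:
-578362 - (-874185 - 1*338896) = -578362 - (-874185 - 338896) = -578362 - 1*(-1213081) = -578362 + 1213081 = 634719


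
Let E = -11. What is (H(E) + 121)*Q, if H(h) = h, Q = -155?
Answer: -17050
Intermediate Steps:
(H(E) + 121)*Q = (-11 + 121)*(-155) = 110*(-155) = -17050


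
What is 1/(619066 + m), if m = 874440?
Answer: 1/1493506 ≈ 6.6957e-7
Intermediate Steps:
1/(619066 + m) = 1/(619066 + 874440) = 1/1493506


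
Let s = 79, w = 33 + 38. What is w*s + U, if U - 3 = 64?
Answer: 5676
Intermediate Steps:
U = 67 (U = 3 + 64 = 67)
w = 71
w*s + U = 71*79 + 67 = 5609 + 67 = 5676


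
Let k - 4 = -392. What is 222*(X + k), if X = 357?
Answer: -6882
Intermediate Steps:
k = -388 (k = 4 - 392 = -388)
222*(X + k) = 222*(357 - 388) = 222*(-31) = -6882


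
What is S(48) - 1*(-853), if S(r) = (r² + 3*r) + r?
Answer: 3349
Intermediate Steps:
S(r) = r² + 4*r
S(48) - 1*(-853) = 48*(4 + 48) - 1*(-853) = 48*52 + 853 = 2496 + 853 = 3349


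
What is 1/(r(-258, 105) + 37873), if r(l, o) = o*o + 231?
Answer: 1/49129 ≈ 2.0355e-5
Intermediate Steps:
r(l, o) = 231 + o² (r(l, o) = o² + 231 = 231 + o²)
1/(r(-258, 105) + 37873) = 1/((231 + 105²) + 37873) = 1/((231 + 11025) + 37873) = 1/(11256 + 37873) = 1/49129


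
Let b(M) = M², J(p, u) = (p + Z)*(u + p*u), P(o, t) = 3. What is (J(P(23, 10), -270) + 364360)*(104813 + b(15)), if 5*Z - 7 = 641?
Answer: 23229363776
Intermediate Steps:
Z = 648/5 (Z = 7/5 + (⅕)*641 = 7/5 + 641/5 = 648/5 ≈ 129.60)
J(p, u) = (648/5 + p)*(u + p*u) (J(p, u) = (p + 648/5)*(u + p*u) = (648/5 + p)*(u + p*u))
(J(P(23, 10), -270) + 364360)*(104813 + b(15)) = ((⅕)*(-270)*(648 + 5*3² + 653*3) + 364360)*(104813 + 15²) = ((⅕)*(-270)*(648 + 5*9 + 1959) + 364360)*(104813 + 225) = ((⅕)*(-270)*(648 + 45 + 1959) + 364360)*105038 = ((⅕)*(-270)*2652 + 364360)*105038 = (-143208 + 364360)*105038 = 221152*105038 = 23229363776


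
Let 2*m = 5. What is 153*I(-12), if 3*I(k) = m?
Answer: 255/2 ≈ 127.50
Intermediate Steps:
m = 5/2 (m = (½)*5 = 5/2 ≈ 2.5000)
I(k) = ⅚ (I(k) = (⅓)*(5/2) = ⅚)
153*I(-12) = 153*(⅚) = 255/2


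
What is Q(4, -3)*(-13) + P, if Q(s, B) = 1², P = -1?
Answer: -14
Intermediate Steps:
Q(s, B) = 1
Q(4, -3)*(-13) + P = 1*(-13) - 1 = -13 - 1 = -14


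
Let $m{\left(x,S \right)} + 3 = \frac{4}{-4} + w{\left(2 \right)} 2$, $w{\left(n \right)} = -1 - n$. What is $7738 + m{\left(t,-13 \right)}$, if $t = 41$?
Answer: $7728$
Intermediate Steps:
$m{\left(x,S \right)} = -10$ ($m{\left(x,S \right)} = -3 + \left(\frac{4}{-4} + \left(-1 - 2\right) 2\right) = -3 + \left(4 \left(- \frac{1}{4}\right) + \left(-1 - 2\right) 2\right) = -3 - 7 = -10$)
$7738 + m{\left(t,-13 \right)} = 7738 - 10 = 7728$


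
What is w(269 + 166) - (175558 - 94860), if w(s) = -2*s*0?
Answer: -80698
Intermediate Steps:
w(s) = 0
w(269 + 166) - (175558 - 94860) = 0 - (175558 - 94860) = 0 - 1*80698 = 0 - 80698 = -80698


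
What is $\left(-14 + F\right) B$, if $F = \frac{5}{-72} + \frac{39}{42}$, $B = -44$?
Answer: $\frac{72853}{126} \approx 578.2$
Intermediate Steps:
$F = \frac{433}{504}$ ($F = 5 \left(- \frac{1}{72}\right) + 39 \cdot \frac{1}{42} = - \frac{5}{72} + \frac{13}{14} = \frac{433}{504} \approx 0.85913$)
$\left(-14 + F\right) B = \left(-14 + \frac{433}{504}\right) \left(-44\right) = \left(- \frac{6623}{504}\right) \left(-44\right) = \frac{72853}{126}$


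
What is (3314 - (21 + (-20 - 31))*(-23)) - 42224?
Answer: -39600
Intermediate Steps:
(3314 - (21 + (-20 - 31))*(-23)) - 42224 = (3314 - (21 - 51)*(-23)) - 42224 = (3314 - (-30)*(-23)) - 42224 = (3314 - 1*690) - 42224 = (3314 - 690) - 42224 = 2624 - 42224 = -39600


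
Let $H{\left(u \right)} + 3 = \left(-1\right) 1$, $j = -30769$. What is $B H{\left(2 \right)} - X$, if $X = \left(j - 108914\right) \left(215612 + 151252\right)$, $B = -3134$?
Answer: $51244676648$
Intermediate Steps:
$H{\left(u \right)} = -4$ ($H{\left(u \right)} = -3 - 1 = -4$)
$X = -51244664112$ ($X = \left(-30769 - 108914\right) \left(215612 + 151252\right) = \left(-139683\right) 366864 = -51244664112$)
$B H{\left(2 \right)} - X = \left(-3134\right) \left(-4\right) - -51244664112 = 12536 + 51244664112 = 51244676648$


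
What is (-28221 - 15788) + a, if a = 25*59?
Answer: -42534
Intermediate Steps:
a = 1475
(-28221 - 15788) + a = (-28221 - 15788) + 1475 = -44009 + 1475 = -42534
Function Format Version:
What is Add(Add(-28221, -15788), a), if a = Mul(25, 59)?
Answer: -42534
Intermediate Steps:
a = 1475
Add(Add(-28221, -15788), a) = Add(Add(-28221, -15788), 1475) = Add(-44009, 1475) = -42534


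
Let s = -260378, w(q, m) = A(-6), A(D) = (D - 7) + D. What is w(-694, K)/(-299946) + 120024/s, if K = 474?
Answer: -17997885761/39049669794 ≈ -0.46090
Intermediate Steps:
A(D) = -7 + 2*D (A(D) = (-7 + D) + D = -7 + 2*D)
w(q, m) = -19 (w(q, m) = -7 + 2*(-6) = -7 - 12 = -19)
w(-694, K)/(-299946) + 120024/s = -19/(-299946) + 120024/(-260378) = -19*(-1/299946) + 120024*(-1/260378) = 19/299946 - 60012/130189 = -17997885761/39049669794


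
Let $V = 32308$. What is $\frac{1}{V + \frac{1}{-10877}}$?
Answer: $\frac{10877}{351414115} \approx 3.0952 \cdot 10^{-5}$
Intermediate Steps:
$\frac{1}{V + \frac{1}{-10877}} = \frac{1}{32308 + \frac{1}{-10877}} = \frac{1}{32308 - \frac{1}{10877}} = \frac{1}{\frac{351414115}{10877}} = \frac{10877}{351414115}$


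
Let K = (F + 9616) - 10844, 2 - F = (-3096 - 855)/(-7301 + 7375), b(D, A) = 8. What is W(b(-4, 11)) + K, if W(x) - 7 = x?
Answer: -85663/74 ≈ -1157.6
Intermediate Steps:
W(x) = 7 + x
F = 4099/74 (F = 2 - (-3096 - 855)/(-7301 + 7375) = 2 - (-3951)/74 = 2 - 1*(-3951/74) = 2 + 3951/74 = 4099/74 ≈ 55.392)
K = -86773/74 (K = (4099/74 + 9616) - 10844 = 715683/74 - 10844 = -86773/74 ≈ -1172.6)
W(b(-4, 11)) + K = (7 + 8) - 86773/74 = 15 - 86773/74 = -85663/74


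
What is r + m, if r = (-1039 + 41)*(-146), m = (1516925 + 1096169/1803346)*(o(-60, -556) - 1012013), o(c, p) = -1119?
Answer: -1385732299209450470/901673 ≈ -1.5368e+12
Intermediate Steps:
m = -1385732430590419954/901673 (m = (1516925 + 1096169/1803346)*(-1119 - 1012013) = (1516925 + 1096169*(1/1803346))*(-1013132) = (1516925 + 1096169/1803346)*(-1013132) = (2735541727219/1803346)*(-1013132) = -1385732430590419954/901673 ≈ -1.5368e+12)
r = 145708 (r = -998*(-146) = 145708)
r + m = 145708 - 1385732430590419954/901673 = -1385732299209450470/901673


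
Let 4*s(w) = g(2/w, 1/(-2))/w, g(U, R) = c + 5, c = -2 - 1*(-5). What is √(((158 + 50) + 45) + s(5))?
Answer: √6335/5 ≈ 15.919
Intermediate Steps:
c = 3 (c = -2 + 5 = 3)
g(U, R) = 8 (g(U, R) = 3 + 5 = 8)
s(w) = 2/w (s(w) = (8/w)/4 = 2/w)
√(((158 + 50) + 45) + s(5)) = √(((158 + 50) + 45) + 2/5) = √((208 + 45) + 2*(⅕)) = √(253 + ⅖) = √(1267/5) = √6335/5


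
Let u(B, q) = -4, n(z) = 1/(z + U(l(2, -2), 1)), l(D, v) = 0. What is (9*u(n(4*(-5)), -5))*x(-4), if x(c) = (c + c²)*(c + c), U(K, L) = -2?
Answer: 3456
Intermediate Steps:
n(z) = 1/(-2 + z) (n(z) = 1/(z - 2) = 1/(-2 + z))
x(c) = 2*c*(c + c²) (x(c) = (c + c²)*(2*c) = 2*c*(c + c²))
(9*u(n(4*(-5)), -5))*x(-4) = (9*(-4))*(2*(-4)²*(1 - 4)) = -72*16*(-3) = -36*(-96) = 3456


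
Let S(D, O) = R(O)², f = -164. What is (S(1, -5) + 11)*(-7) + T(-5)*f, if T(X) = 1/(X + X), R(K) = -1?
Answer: -338/5 ≈ -67.600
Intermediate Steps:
S(D, O) = 1 (S(D, O) = (-1)² = 1)
T(X) = 1/(2*X)
(S(1, -5) + 11)*(-7) + T(-5)*f = (1 + 11)*(-7) + ((½)/(-5))*(-164) = 12*(-7) + ((½)*(-⅕))*(-164) = -84 - ⅒*(-164) = -84 + 82/5 = -338/5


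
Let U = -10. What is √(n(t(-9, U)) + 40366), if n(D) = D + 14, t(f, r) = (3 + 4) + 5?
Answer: 6*√1122 ≈ 200.98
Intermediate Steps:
t(f, r) = 12 (t(f, r) = 7 + 5 = 12)
n(D) = 14 + D
√(n(t(-9, U)) + 40366) = √((14 + 12) + 40366) = √(26 + 40366) = √40392 = 6*√1122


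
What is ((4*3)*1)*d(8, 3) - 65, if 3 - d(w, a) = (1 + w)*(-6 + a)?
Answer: 295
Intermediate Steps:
d(w, a) = 3 - (1 + w)*(-6 + a)
((4*3)*1)*d(8, 3) - 65 = ((4*3)*1)*(9 - 1*3 + 6*8 - 1*3*8) - 65 = (12*1)*(9 - 3 + 48 - 24) - 65 = 12*30 - 65 = 360 - 65 = 295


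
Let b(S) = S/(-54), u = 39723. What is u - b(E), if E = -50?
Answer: 1072496/27 ≈ 39722.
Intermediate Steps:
b(S) = -S/54 (b(S) = S*(-1/54) = -S/54)
u - b(E) = 39723 - (-1)*(-50)/54 = 39723 - 1*25/27 = 39723 - 25/27 = 1072496/27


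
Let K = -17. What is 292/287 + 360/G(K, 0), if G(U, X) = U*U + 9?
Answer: 95168/42763 ≈ 2.2255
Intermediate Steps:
G(U, X) = 9 + U**2 (G(U, X) = U**2 + 9 = 9 + U**2)
292/287 + 360/G(K, 0) = 292/287 + 360/(9 + (-17)**2) = 292*(1/287) + 360/(9 + 289) = 292/287 + 360/298 = 292/287 + 360*(1/298) = 292/287 + 180/149 = 95168/42763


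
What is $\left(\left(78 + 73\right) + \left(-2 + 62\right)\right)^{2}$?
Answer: $44521$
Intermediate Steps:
$\left(\left(78 + 73\right) + \left(-2 + 62\right)\right)^{2} = \left(151 + 60\right)^{2} = 211^{2} = 44521$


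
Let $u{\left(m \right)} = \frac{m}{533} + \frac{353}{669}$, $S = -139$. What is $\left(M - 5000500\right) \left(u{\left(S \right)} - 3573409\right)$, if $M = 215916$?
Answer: $\frac{6096494760248287640}{356577} \approx 1.7097 \cdot 10^{13}$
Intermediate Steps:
$u{\left(m \right)} = \frac{353}{669} + \frac{m}{533}$ ($u{\left(m \right)} = m \frac{1}{533} + 353 \cdot \frac{1}{669} = \frac{m}{533} + \frac{353}{669} = \frac{353}{669} + \frac{m}{533}$)
$\left(M - 5000500\right) \left(u{\left(S \right)} - 3573409\right) = \left(215916 - 5000500\right) \left(\left(\frac{353}{669} + \frac{1}{533} \left(-139\right)\right) - 3573409\right) = - 4784584 \left(\left(\frac{353}{669} - \frac{139}{533}\right) - 3573409\right) = - 4784584 \left(\frac{95158}{356577} - 3573409\right) = \left(-4784584\right) \left(- \frac{1274195365835}{356577}\right) = \frac{6096494760248287640}{356577}$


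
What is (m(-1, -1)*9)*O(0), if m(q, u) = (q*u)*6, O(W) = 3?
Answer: 162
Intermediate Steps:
m(q, u) = 6*q*u
(m(-1, -1)*9)*O(0) = ((6*(-1)*(-1))*9)*3 = (6*9)*3 = 54*3 = 162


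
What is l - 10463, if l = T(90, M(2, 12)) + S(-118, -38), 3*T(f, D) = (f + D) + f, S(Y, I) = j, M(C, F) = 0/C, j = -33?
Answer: -10436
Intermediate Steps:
M(C, F) = 0
S(Y, I) = -33
T(f, D) = D/3 + 2*f/3 (T(f, D) = ((f + D) + f)/3 = ((D + f) + f)/3 = (D + 2*f)/3 = D/3 + 2*f/3)
l = 27 (l = ((⅓)*0 + (⅔)*90) - 33 = (0 + 60) - 33 = 60 - 33 = 27)
l - 10463 = 27 - 10463 = -10436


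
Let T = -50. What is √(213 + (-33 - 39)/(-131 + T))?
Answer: 5*√279645/181 ≈ 14.608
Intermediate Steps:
√(213 + (-33 - 39)/(-131 + T)) = √(213 + (-33 - 39)/(-131 - 50)) = √(213 - 72/(-181)) = √(213 - 72*(-1/181)) = √(213 + 72/181) = √(38625/181) = 5*√279645/181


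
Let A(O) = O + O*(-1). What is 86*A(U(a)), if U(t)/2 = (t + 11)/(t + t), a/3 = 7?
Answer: 0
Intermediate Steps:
a = 21 (a = 3*7 = 21)
U(t) = (11 + t)/t (U(t) = 2*((t + 11)/(t + t)) = 2*((11 + t)/((2*t))) = 2*((11 + t)*(1/(2*t))) = 2*((11 + t)/(2*t)) = (11 + t)/t)
A(O) = 0 (A(O) = O - O = 0)
86*A(U(a)) = 86*0 = 0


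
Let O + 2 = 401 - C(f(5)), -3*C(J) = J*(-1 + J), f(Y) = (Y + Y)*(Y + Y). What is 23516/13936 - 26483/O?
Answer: -70520351/12887316 ≈ -5.4721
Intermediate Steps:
f(Y) = 4*Y**2 (f(Y) = (2*Y)*(2*Y) = 4*Y**2)
C(J) = -J*(-1 + J)/3
O = 3699 (O = -2 + (401 - 4*5**2*(1 - 4*5**2)/3) = -2 + (401 - 4*25*(1 - 4*25)/3) = -2 + (401 - 100*(1 - 1*100)/3) = -2 + (401 - 100*(1 - 100)/3) = -2 + (401 - 100*(-99)/3) = -2 + (401 - 1*(-3300)) = -2 + (401 + 3300) = -2 + 3701 = 3699)
23516/13936 - 26483/O = 23516/13936 - 26483/3699 = 23516*(1/13936) - 26483*1/3699 = 5879/3484 - 26483/3699 = -70520351/12887316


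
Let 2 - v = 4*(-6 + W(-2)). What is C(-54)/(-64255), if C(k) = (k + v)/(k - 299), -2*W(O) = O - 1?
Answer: -34/22682015 ≈ -1.4990e-6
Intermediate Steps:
W(O) = 1/2 - O/2 (W(O) = -(O - 1)/2 = -(-1 + O)/2 = 1/2 - O/2)
v = 20 (v = 2 - 4*(-6 + (1/2 - 1/2*(-2))) = 2 - 4*(-6 + (1/2 + 1)) = 2 - 4*(-6 + 3/2) = 2 - 4*(-9)/2 = 2 - 1*(-18) = 2 + 18 = 20)
C(k) = (20 + k)/(-299 + k) (C(k) = (k + 20)/(k - 299) = (20 + k)/(-299 + k))
C(-54)/(-64255) = ((20 - 54)/(-299 - 54))/(-64255) = (-34/(-353))*(-1/64255) = -1/353*(-34)*(-1/64255) = (34/353)*(-1/64255) = -34/22682015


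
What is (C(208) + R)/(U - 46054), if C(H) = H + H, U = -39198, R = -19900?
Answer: 4871/21313 ≈ 0.22855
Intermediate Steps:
C(H) = 2*H
(C(208) + R)/(U - 46054) = (2*208 - 19900)/(-39198 - 46054) = (416 - 19900)/(-85252) = -19484*(-1/85252) = 4871/21313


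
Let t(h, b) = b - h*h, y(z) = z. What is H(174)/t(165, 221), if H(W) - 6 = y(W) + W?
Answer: -177/13502 ≈ -0.013109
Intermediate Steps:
H(W) = 6 + 2*W (H(W) = 6 + (W + W) = 6 + 2*W)
t(h, b) = b - h**2
H(174)/t(165, 221) = (6 + 2*174)/(221 - 1*165**2) = (6 + 348)/(221 - 1*27225) = 354/(221 - 27225) = 354/(-27004) = 354*(-1/27004) = -177/13502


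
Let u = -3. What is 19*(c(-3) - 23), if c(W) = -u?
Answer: -380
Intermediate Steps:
c(W) = 3 (c(W) = -1*(-3) = 3)
19*(c(-3) - 23) = 19*(3 - 23) = 19*(-20) = -380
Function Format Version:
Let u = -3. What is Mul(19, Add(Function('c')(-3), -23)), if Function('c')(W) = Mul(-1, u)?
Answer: -380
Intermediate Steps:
Function('c')(W) = 3 (Function('c')(W) = Mul(-1, -3) = 3)
Mul(19, Add(Function('c')(-3), -23)) = Mul(19, Add(3, -23)) = Mul(19, -20) = -380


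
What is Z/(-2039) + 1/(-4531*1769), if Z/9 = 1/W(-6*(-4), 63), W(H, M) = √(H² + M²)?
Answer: -1/8015339 - 3*√505/1029695 ≈ -6.5597e-5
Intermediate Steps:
Z = 3*√505/505 (Z = 9/(√((-6*(-4))² + 63²)) = 9/(√(24² + 3969)) = 9/(√(576 + 3969)) = 9/(√4545) = 9/((3*√505)) = 9*(√505/1515) = 3*√505/505 ≈ 0.13350)
Z/(-2039) + 1/(-4531*1769) = (3*√505/505)/(-2039) + 1/(-4531*1769) = (3*√505/505)*(-1/2039) - 1/4531*1/1769 = -3*√505/1029695 - 1/8015339 = -1/8015339 - 3*√505/1029695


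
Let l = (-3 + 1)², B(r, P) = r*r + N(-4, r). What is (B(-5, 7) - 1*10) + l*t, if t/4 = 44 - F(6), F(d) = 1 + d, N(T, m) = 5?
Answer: 612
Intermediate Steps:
B(r, P) = 5 + r² (B(r, P) = r*r + 5 = r² + 5 = 5 + r²)
t = 148 (t = 4*(44 - (1 + 6)) = 4*(44 - 1*7) = 4*(44 - 7) = 4*37 = 148)
l = 4 (l = (-2)² = 4)
(B(-5, 7) - 1*10) + l*t = ((5 + (-5)²) - 1*10) + 4*148 = ((5 + 25) - 10) + 592 = (30 - 10) + 592 = 20 + 592 = 612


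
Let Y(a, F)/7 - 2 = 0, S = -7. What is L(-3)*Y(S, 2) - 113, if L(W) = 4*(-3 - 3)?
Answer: -449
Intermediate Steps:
Y(a, F) = 14 (Y(a, F) = 14 + 7*0 = 14 + 0 = 14)
L(W) = -24 (L(W) = 4*(-6) = -24)
L(-3)*Y(S, 2) - 113 = -24*14 - 113 = -336 - 113 = -449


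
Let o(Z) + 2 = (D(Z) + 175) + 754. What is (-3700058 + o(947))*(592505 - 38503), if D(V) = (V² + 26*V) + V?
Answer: -1538326715506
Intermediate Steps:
D(V) = V² + 27*V
o(Z) = 927 + Z*(27 + Z) (o(Z) = -2 + ((Z*(27 + Z) + 175) + 754) = -2 + ((175 + Z*(27 + Z)) + 754) = -2 + (929 + Z*(27 + Z)) = 927 + Z*(27 + Z))
(-3700058 + o(947))*(592505 - 38503) = (-3700058 + (927 + 947*(27 + 947)))*(592505 - 38503) = (-3700058 + (927 + 947*974))*554002 = (-3700058 + (927 + 922378))*554002 = (-3700058 + 923305)*554002 = -2776753*554002 = -1538326715506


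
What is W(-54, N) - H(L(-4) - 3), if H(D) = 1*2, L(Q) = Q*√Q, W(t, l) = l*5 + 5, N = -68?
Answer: -337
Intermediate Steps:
W(t, l) = 5 + 5*l (W(t, l) = 5*l + 5 = 5 + 5*l)
L(Q) = Q^(3/2)
H(D) = 2
W(-54, N) - H(L(-4) - 3) = (5 + 5*(-68)) - 1*2 = (5 - 340) - 2 = -335 - 2 = -337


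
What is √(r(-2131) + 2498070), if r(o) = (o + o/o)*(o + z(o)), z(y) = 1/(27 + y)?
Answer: √1946996959695/526 ≈ 2652.8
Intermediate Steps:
r(o) = (1 + o)*(o + 1/(27 + o)) (r(o) = (o + o/o)*(o + 1/(27 + o)) = (o + 1)*(o + 1/(27 + o)) = (1 + o)*(o + 1/(27 + o)))
√(r(-2131) + 2498070) = √((1 - 2131 - 2131*(1 - 2131)*(27 - 2131))/(27 - 2131) + 2498070) = √((1 - 2131 - 2131*(-2130)*(-2104))/(-2104) + 2498070) = √(-(1 - 2131 - 9550119120)/2104 + 2498070) = √(-1/2104*(-9550121250) + 2498070) = √(4775060625/1052 + 2498070) = √(7403030265/1052) = √1946996959695/526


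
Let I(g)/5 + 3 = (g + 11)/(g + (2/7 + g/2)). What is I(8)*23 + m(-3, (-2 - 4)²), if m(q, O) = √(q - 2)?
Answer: -14375/86 + I*√5 ≈ -167.15 + 2.2361*I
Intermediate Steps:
I(g) = -15 + 5*(11 + g)/(2/7 + 3*g/2) (I(g) = -15 + 5*((g + 11)/(g + (2/7 + g/2))) = -15 + 5*((11 + g)/(g + (2*(⅐) + g*(½)))) = -15 + 5*((11 + g)/(g + (2/7 + g/2))) = -15 + 5*((11 + g)/(2/7 + 3*g/2)) = -15 + 5*(11 + g)/(2/7 + 3*g/2))
m(q, O) = √(-2 + q)
I(8)*23 + m(-3, (-2 - 4)²) = (5*(142 - 49*8)/(4 + 21*8))*23 + √(-2 - 3) = (5*(142 - 392)/(4 + 168))*23 + √(-5) = (5*(-250)/172)*23 + I*√5 = (5*(1/172)*(-250))*23 + I*√5 = -625/86*23 + I*√5 = -14375/86 + I*√5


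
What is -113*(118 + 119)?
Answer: -26781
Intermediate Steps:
-113*(118 + 119) = -113*237 = -26781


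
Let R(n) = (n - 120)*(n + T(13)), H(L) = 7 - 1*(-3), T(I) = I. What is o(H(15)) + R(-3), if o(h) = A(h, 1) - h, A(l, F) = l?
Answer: -1230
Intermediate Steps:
H(L) = 10 (H(L) = 7 + 3 = 10)
R(n) = (-120 + n)*(13 + n) (R(n) = (n - 120)*(n + 13) = (-120 + n)*(13 + n))
o(h) = 0 (o(h) = h - h = 0)
o(H(15)) + R(-3) = 0 + (-1560 + (-3)**2 - 107*(-3)) = 0 + (-1560 + 9 + 321) = 0 - 1230 = -1230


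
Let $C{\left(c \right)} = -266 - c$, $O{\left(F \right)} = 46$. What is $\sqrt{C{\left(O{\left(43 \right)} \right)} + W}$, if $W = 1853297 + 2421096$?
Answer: $\sqrt{4274081} \approx 2067.4$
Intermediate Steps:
$W = 4274393$
$\sqrt{C{\left(O{\left(43 \right)} \right)} + W} = \sqrt{\left(-266 - 46\right) + 4274393} = \sqrt{-312 + 4274393} = \sqrt{4274081}$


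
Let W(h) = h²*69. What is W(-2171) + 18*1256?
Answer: 325236237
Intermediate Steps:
W(h) = 69*h²
W(-2171) + 18*1256 = 69*(-2171)² + 18*1256 = 69*4713241 + 22608 = 325213629 + 22608 = 325236237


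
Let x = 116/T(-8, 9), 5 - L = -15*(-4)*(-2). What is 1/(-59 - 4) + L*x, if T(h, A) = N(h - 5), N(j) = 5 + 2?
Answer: 130499/63 ≈ 2071.4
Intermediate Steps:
N(j) = 7
T(h, A) = 7
L = 125 (L = 5 - (-15*(-4))*(-2) = 5 - (-3*(-20))*(-2) = 5 - 60*(-2) = 5 - 1*(-120) = 5 + 120 = 125)
x = 116/7 ≈ 16.571
1/(-59 - 4) + L*x = 1/(-59 - 4) + 125*(116/7) = 1/(-63) + 14500/7 = -1/63 + 14500/7 = 130499/63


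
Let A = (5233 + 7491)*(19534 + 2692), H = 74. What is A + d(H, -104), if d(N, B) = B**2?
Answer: 282814440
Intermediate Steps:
A = 282803624 (A = 12724*22226 = 282803624)
A + d(H, -104) = 282803624 + (-104)**2 = 282803624 + 10816 = 282814440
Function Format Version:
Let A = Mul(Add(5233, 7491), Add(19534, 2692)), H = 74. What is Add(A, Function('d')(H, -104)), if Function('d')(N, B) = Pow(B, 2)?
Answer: 282814440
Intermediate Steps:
A = 282803624 (A = Mul(12724, 22226) = 282803624)
Add(A, Function('d')(H, -104)) = Add(282803624, Pow(-104, 2)) = Add(282803624, 10816) = 282814440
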